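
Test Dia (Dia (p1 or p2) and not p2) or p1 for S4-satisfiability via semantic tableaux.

1. Dia (Dia (p1 or p2) and not p2) or p1, 0
2. p1, 0   [or-rule on 1 (branches; this branch)]
Accessibility: 0R0

Satisfiable (open branch found)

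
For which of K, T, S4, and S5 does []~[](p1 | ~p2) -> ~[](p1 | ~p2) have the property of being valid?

K-tableau for the negation ~([]~[](p1 | ~p2) -> ~[](p1 | ~p2)):
1. ~([]~[](p1 | ~p2) -> ~[](p1 | ~p2)), u
2. []~[](p1 | ~p2), u
3. [](p1 | ~p2), u
Complete open branch: countermodel on a K-frame, so not valid in K.
T-tableau for the negation ~([]~[](p1 | ~p2) -> ~[](p1 | ~p2)):
1. ~([]~[](p1 | ~p2) -> ~[](p1 | ~p2)), u
2. []~[](p1 | ~p2), u
3. [](p1 | ~p2), u
4. ~[](p1 | ~p2), u
5. p1 | ~p2, u
6. ~p2, u
7. ~(p1 | ~p2), v
8. ~p1, v
9. p2, v
10. ~[](p1 | ~p2), v
11. p1 | ~p2, v
12. ~p2, v
Accessibility: uRu, uRv, vRv
Branch closes: p2 and ~p2 both at v.
Every branch closes (one shown): valid in T, hence also in S4, S5 (every theorem of T is a theorem of S4 and S5).

T, S4, S5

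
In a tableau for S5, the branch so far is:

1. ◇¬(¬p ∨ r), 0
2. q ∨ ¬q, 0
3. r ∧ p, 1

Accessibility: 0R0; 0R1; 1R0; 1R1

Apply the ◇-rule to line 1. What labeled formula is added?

a fresh world 2 with 0R2, and ¬(¬p ∨ r) at 2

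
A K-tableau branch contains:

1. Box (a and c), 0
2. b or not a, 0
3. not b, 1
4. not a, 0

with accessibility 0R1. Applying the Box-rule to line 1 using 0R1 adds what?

a and c, 1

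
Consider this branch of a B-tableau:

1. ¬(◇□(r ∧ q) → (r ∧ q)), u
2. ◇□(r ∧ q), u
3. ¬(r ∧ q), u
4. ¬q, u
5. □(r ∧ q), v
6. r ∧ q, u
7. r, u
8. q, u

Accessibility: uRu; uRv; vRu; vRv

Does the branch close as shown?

Both q and ¬q appear at u.

Closed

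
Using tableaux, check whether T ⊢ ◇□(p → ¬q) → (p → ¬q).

Tableau for the negation ¬(◇□(p → ¬q) → (p → ¬q)):
1. ¬(◇□(p → ¬q) → (p → ¬q)), u
2. ◇□(p → ¬q), u
3. ¬(p → ¬q), u
4. p, u
5. q, u
6. □(p → ¬q), v
7. p → ¬q, v
8. ¬q, v
Accessibility: uRu, uRv, vRv
The negation has an open branch (countermodel exists).

Not valid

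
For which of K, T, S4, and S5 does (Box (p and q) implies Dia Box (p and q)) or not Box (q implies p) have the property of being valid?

K-tableau for the negation not ((Box (p and q) implies Dia Box (p and q)) or not Box (q implies p)):
1. not ((Box (p and q) implies Dia Box (p and q)) or not Box (q implies p)), 0
2. not (Box (p and q) implies Dia Box (p and q)), 0
3. Box (q implies p), 0
4. Box (p and q), 0
5. not Dia Box (p and q), 0
Complete open branch: countermodel on a K-frame, so not valid in K.
T-tableau for the negation not ((Box (p and q) implies Dia Box (p and q)) or not Box (q implies p)):
1. not ((Box (p and q) implies Dia Box (p and q)) or not Box (q implies p)), 0
2. not (Box (p and q) implies Dia Box (p and q)), 0
3. Box (q implies p), 0
4. Box (p and q), 0
5. not Dia Box (p and q), 0
6. q implies p, 0
7. p and q, 0
8. p, 0
9. q, 0
10. not Box (p and q), 0
11. not (p and q), 1
12. q implies p, 1
13. p and q, 1
14. p, 1
15. q, 1
16. not Box (p and q), 1
17. not q, 1
Accessibility: 0R0, 0R1, 1R1
Branch closes: q and not q both at 1.
Every branch closes (one shown): valid in T, hence also in S4, S5 (every theorem of T is a theorem of S4 and S5).

T, S4, S5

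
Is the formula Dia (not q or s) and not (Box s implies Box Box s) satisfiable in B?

Yes, satisfiable

1. Dia (not q or s) and not (Box s implies Box Box s), u
2. Dia (not q or s), u   [and-rule on 1]
3. not (Box s implies Box Box s), u   [and-rule on 1]
4. Box s, u   [neg-implies-rule on 3]
5. not Box Box s, u   [neg-implies-rule on 3]
6. s, u   [Box-rule on 4 via uRu]
7. not q or s, v   [Dia-rule on 2: fresh world v, uRv]
8. s, v   [Box-rule on 4 via uRv]
9. not Box s, w   [neg-Box-rule on 5: fresh world w, uRw]
10. s, w   [Box-rule on 4 via uRw]
11. not s, x   [neg-Box-rule on 9: fresh world x, wRx]
Accessibility: uRu, uRv, uRw, vRu, vRv, wRu, wRw, wRx, xRw, xRx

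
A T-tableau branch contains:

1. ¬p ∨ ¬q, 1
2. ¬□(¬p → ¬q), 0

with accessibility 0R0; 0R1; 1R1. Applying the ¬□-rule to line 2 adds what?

a fresh world 2 with 0R2, and ¬(¬p → ¬q) at 2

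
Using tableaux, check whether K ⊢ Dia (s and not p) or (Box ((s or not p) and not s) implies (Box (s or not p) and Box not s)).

Valid in K

Tableau for the negation not (Dia (s and not p) or (Box ((s or not p) and not s) implies (Box (s or not p) and Box not s))):
1. not (Dia (s and not p) or (Box ((s or not p) and not s) implies (Box (s or not p) and Box not s))), 0
2. not Dia (s and not p), 0
3. not (Box ((s or not p) and not s) implies (Box (s or not p) and Box not s)), 0
4. Box ((s or not p) and not s), 0
5. not (Box (s or not p) and Box not s), 0
6. not Box (s or not p), 0
7. not (s or not p), 1
8. not s, 1
9. p, 1
10. not (s and not p), 1
11. (s or not p) and not s, 1
12. s or not p, 1
13. not p, 1
Accessibility: 0R1
Branch closes: p and not p both at 1.
Every branch of the negation's tableau closes; the branch above is one of them.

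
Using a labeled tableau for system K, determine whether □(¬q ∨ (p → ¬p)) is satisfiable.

1. □(¬q ∨ (p → ¬p)), 0

Yes, satisfiable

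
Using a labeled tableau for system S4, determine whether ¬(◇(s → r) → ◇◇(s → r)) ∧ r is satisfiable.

1. ¬(◇(s → r) → ◇◇(s → r)) ∧ r, w0
2. ¬(◇(s → r) → ◇◇(s → r)), w0   [∧-rule on 1]
3. r, w0   [∧-rule on 1]
4. ◇(s → r), w0   [¬→-rule on 2]
5. ¬◇◇(s → r), w0   [¬→-rule on 2]
6. ¬◇(s → r), w0   [¬◇-rule on 5 via w0Rw0]
7. ¬(s → r), w0   [¬◇-rule on 6 via w0Rw0]
8. s, w0   [¬→-rule on 7]
9. ¬r, w0   [¬→-rule on 7]
Accessibility: w0Rw0
Branch closes: r and ¬r both at w0.
Every branch closes; the branch above is one of them.

No, unsatisfiable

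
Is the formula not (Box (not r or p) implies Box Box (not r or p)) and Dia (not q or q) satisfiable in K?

1. not (Box (not r or p) implies Box Box (not r or p)) and Dia (not q or q), u
2. not (Box (not r or p) implies Box Box (not r or p)), u
3. Dia (not q or q), u
4. Box (not r or p), u
5. not Box Box (not r or p), u
6. not q or q, v
7. not r or p, v
8. q, v
9. p, v
10. not Box (not r or p), w
11. not r or p, w
12. p, w
13. not (not r or p), x
14. r, x
15. not p, x
Accessibility: uRv, uRw, wRx

Yes, satisfiable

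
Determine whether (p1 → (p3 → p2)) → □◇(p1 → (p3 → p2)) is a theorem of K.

Tableau for the negation ¬((p1 → (p3 → p2)) → □◇(p1 → (p3 → p2))):
1. ¬((p1 → (p3 → p2)) → □◇(p1 → (p3 → p2))), 0
2. p1 → (p3 → p2), 0
3. ¬□◇(p1 → (p3 → p2)), 0
4. p3 → p2, 0
5. p2, 0
6. ¬◇(p1 → (p3 → p2)), 1
Accessibility: 0R1
The negation has an open branch (countermodel exists).

Not valid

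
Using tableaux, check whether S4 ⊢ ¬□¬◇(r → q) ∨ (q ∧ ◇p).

Not valid

Tableau for the negation ¬(¬□¬◇(r → q) ∨ (q ∧ ◇p)):
1. ¬(¬□¬◇(r → q) ∨ (q ∧ ◇p)), u
2. □¬◇(r → q), u   [¬∨-rule on 1]
3. ¬(q ∧ ◇p), u   [¬∨-rule on 1]
4. ¬◇(r → q), u   [□-rule on 2 via uRu]
5. ¬(r → q), u   [¬◇-rule on 4 via uRu]
6. r, u   [¬→-rule on 5]
7. ¬q, u   [¬→-rule on 5]
8. ¬◇p, u   [¬∧-rule on 3 (branches; this branch)]
9. ¬p, u   [¬◇-rule on 8 via uRu]
Accessibility: uRu
The negation has an open branch (countermodel exists).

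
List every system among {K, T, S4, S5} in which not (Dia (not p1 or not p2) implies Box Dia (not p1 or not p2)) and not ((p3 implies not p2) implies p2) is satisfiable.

S4-tableau for the formula:
1. not (Dia (not p1 or not p2) implies Box Dia (not p1 or not p2)) and not ((p3 implies not p2) implies p2), 0
2. not (Dia (not p1 or not p2) implies Box Dia (not p1 or not p2)), 0   [and-rule on 1]
3. not ((p3 implies not p2) implies p2), 0   [and-rule on 1]
4. Dia (not p1 or not p2), 0   [neg-implies-rule on 2]
5. not Box Dia (not p1 or not p2), 0   [neg-implies-rule on 2]
6. p3 implies not p2, 0   [neg-implies-rule on 3]
7. not p2, 0   [neg-implies-rule on 3]
8. not p1 or not p2, 1   [Dia-rule on 4: fresh world 1, 0R1]
9. not p2, 1   [or-rule on 8 (branches; this branch)]
10. not Dia (not p1 or not p2), 2   [neg-Box-rule on 5: fresh world 2, 0R2]
11. not (not p1 or not p2), 2   [neg-Dia-rule on 10 via 2R2]
12. p1, 2   [neg-or-rule on 11]
13. p2, 2   [neg-or-rule on 11]
Accessibility: 0R0, 0R1, 0R2, 1R1, 2R2
Complete open branch: satisfiable in S4, hence also in K, T (this S4-model is also a K-model and a T-model).
S5-tableau for the formula:
1. not (Dia (not p1 or not p2) implies Box Dia (not p1 or not p2)) and not ((p3 implies not p2) implies p2), 0
2. not (Dia (not p1 or not p2) implies Box Dia (not p1 or not p2)), 0   [and-rule on 1]
3. not ((p3 implies not p2) implies p2), 0   [and-rule on 1]
4. Dia (not p1 or not p2), 0   [neg-implies-rule on 2]
5. not Box Dia (not p1 or not p2), 0   [neg-implies-rule on 2]
6. p3 implies not p2, 0   [neg-implies-rule on 3]
7. not p2, 0   [neg-implies-rule on 3]
8. not p1 or not p2, 1   [Dia-rule on 4: fresh world 1, 0R1]
9. not p2, 1   [or-rule on 8 (branches; this branch)]
10. not Dia (not p1 or not p2), 2   [neg-Box-rule on 5: fresh world 2, 0R2]
11. not (not p1 or not p2), 0   [neg-Dia-rule on 10 via 2R0]
12. p1, 0   [neg-or-rule on 11]
13. p2, 0   [neg-or-rule on 11]
Accessibility: 0R0, 0R1, 0R2, 1R0, 1R1, 1R2, 2R0, 2R1, 2R2
Branch closes: p2 and not p2 both at 0.
Every branch closes (one shown): unsatisfiable in S5.

K, T, S4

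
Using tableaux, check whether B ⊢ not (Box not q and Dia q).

Tableau for the negation Box not q and Dia q:
1. Box not q and Dia q, 0
2. Box not q, 0
3. Dia q, 0
4. not q, 0
5. q, 1
6. not q, 1
Accessibility: 0R0, 0R1, 1R0, 1R1
Branch closes: q and not q both at 1.
All branches of the negation close; one closing branch shown above.

Valid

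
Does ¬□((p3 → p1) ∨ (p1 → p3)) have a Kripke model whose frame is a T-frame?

1. ¬□((p3 → p1) ∨ (p1 → p3)), w0
2. ¬((p3 → p1) ∨ (p1 → p3)), w1
3. ¬(p3 → p1), w1
4. ¬(p1 → p3), w1
5. p3, w1
6. ¬p1, w1
7. p1, w1
8. ¬p3, w1
Accessibility: w0Rw0, w0Rw1, w1Rw1
Branch closes: p1 and ¬p1 both at w1.
(One branch shown.) All branches close.

Unsatisfiable (every branch closes)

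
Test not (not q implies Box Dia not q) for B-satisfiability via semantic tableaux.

Unsatisfiable (every branch closes)

1. not (not q implies Box Dia not q), w0
2. not q, w0
3. not Box Dia not q, w0
4. not Dia not q, w1
5. q, w0
Accessibility: w0Rw0, w0Rw1, w1Rw0, w1Rw1
Branch closes: q and not q both at w0.
(One branch shown.) All branches close.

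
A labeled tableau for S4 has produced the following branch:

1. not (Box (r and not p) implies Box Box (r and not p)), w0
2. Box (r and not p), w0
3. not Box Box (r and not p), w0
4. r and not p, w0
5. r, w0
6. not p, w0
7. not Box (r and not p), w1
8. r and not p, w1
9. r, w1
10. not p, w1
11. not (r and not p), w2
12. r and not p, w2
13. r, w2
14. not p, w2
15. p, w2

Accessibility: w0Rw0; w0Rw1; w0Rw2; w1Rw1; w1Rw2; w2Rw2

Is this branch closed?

Yes, closed

Both p and not p appear at w2.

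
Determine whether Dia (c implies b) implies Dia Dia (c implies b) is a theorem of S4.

Tableau for the negation not (Dia (c implies b) implies Dia Dia (c implies b)):
1. not (Dia (c implies b) implies Dia Dia (c implies b)), 0
2. Dia (c implies b), 0
3. not Dia Dia (c implies b), 0
4. not Dia (c implies b), 0
5. not (c implies b), 0
6. c, 0
7. not b, 0
8. c implies b, 1
9. not Dia (c implies b), 1
10. not (c implies b), 1
11. c, 1
12. not b, 1
13. b, 1
Accessibility: 0R0, 0R1, 1R1
Branch closes: b and not b both at 1.
Every branch of the negation's tableau closes; the branch above is one of them.

Valid in S4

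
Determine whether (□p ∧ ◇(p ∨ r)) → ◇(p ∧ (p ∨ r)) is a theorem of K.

Tableau for the negation ¬((□p ∧ ◇(p ∨ r)) → ◇(p ∧ (p ∨ r))):
1. ¬((□p ∧ ◇(p ∨ r)) → ◇(p ∧ (p ∨ r))), 0
2. □p ∧ ◇(p ∨ r), 0   [¬→-rule on 1]
3. ¬◇(p ∧ (p ∨ r)), 0   [¬→-rule on 1]
4. □p, 0   [∧-rule on 2]
5. ◇(p ∨ r), 0   [∧-rule on 2]
6. p ∨ r, 1   [◇-rule on 5: fresh world 1, 0R1]
7. ¬(p ∧ (p ∨ r)), 1   [¬◇-rule on 3 via 0R1]
8. p, 1   [□-rule on 4 via 0R1]
9. r, 1   [∨-rule on 6 (branches; this branch)]
10. ¬(p ∨ r), 1   [¬∧-rule on 7 (branches; this branch)]
11. ¬p, 1   [¬∨-rule on 10]
12. ¬r, 1   [¬∨-rule on 10]
Accessibility: 0R1
Branch closes: p and ¬p both at 1.
Every branch of the negation's tableau closes; the branch above is one of them.

Valid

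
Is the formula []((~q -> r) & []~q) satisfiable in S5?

Satisfiable (open branch found)

1. []((~q -> r) & []~q), u
2. (~q -> r) & []~q, u   [[]-rule on 1 via uRu]
3. ~q -> r, u   [&-rule on 2]
4. []~q, u   [&-rule on 2]
5. ~q, u   [[]-rule on 4 via uRu]
6. r, u   [->-rule on 3 (branches; this branch)]
Accessibility: uRu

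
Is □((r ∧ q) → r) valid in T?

Tableau for the negation ¬□((r ∧ q) → r):
1. ¬□((r ∧ q) → r), u
2. ¬((r ∧ q) → r), v
3. r ∧ q, v
4. ¬r, v
5. r, v
6. q, v
Accessibility: uRu, uRv, vRv
Branch closes: r and ¬r both at v.
All branches of the negation close; one closing branch shown above.

Valid in T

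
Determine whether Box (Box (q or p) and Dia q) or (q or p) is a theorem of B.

Not valid

Tableau for the negation not (Box (Box (q or p) and Dia q) or (q or p)):
1. not (Box (Box (q or p) and Dia q) or (q or p)), 0
2. not Box (Box (q or p) and Dia q), 0
3. not (q or p), 0
4. not q, 0
5. not p, 0
6. not (Box (q or p) and Dia q), 1
7. not Dia q, 1
8. not q, 1
Accessibility: 0R0, 0R1, 1R0, 1R1
The negation has an open branch (countermodel exists).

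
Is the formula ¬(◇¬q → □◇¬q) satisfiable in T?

Satisfiable (open branch found)

1. ¬(◇¬q → □◇¬q), w0
2. ◇¬q, w0
3. ¬□◇¬q, w0
4. ¬q, w1
5. ¬◇¬q, w2
6. q, w2
Accessibility: w0Rw0, w0Rw1, w0Rw2, w1Rw1, w2Rw2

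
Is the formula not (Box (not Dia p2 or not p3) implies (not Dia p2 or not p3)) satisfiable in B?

Unsatisfiable

1. not (Box (not Dia p2 or not p3) implies (not Dia p2 or not p3)), w0
2. Box (not Dia p2 or not p3), w0   [neg-implies-rule on 1]
3. not (not Dia p2 or not p3), w0   [neg-implies-rule on 1]
4. Dia p2, w0   [neg-or-rule on 3]
5. p3, w0   [neg-or-rule on 3]
6. not Dia p2 or not p3, w0   [Box-rule on 2 via w0Rw0]
7. not Dia p2, w0   [or-rule on 6 (branches; this branch)]
8. not p2, w0   [neg-Dia-rule on 7 via w0Rw0]
9. p2, w1   [Dia-rule on 4: fresh world w1, w0Rw1]
10. not Dia p2 or not p3, w1   [Box-rule on 2 via w0Rw1]
11. not p2, w1   [neg-Dia-rule on 7 via w0Rw1]
Accessibility: w0Rw0, w0Rw1, w1Rw0, w1Rw1
Branch closes: p2 and not p2 both at w1.
Every branch closes; the branch above is one of them.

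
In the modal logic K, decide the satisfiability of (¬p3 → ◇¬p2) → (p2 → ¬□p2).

1. (¬p3 → ◇¬p2) → (p2 → ¬□p2), u
2. p2 → ¬□p2, u
3. ¬□p2, u
4. ¬p2, v
Accessibility: uRv

Satisfiable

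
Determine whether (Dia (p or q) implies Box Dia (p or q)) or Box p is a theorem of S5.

Valid in S5

Tableau for the negation not ((Dia (p or q) implies Box Dia (p or q)) or Box p):
1. not ((Dia (p or q) implies Box Dia (p or q)) or Box p), u
2. not (Dia (p or q) implies Box Dia (p or q)), u   [neg-or-rule on 1]
3. not Box p, u   [neg-or-rule on 1]
4. Dia (p or q), u   [neg-implies-rule on 2]
5. not Box Dia (p or q), u   [neg-implies-rule on 2]
6. not p, v   [neg-Box-rule on 3: fresh world v, uRv]
7. p or q, w   [Dia-rule on 4: fresh world w, uRw]
8. q, w   [or-rule on 7 (branches; this branch)]
9. not Dia (p or q), x   [neg-Box-rule on 5: fresh world x, uRx]
10. not (p or q), u   [neg-Dia-rule on 9 via xRu]
11. not p, u   [neg-or-rule on 10]
12. not q, u   [neg-or-rule on 10]
13. not (p or q), v   [neg-Dia-rule on 9 via xRv]
14. not q, v   [neg-or-rule on 13]
15. not (p or q), w   [neg-Dia-rule on 9 via xRw]
16. not p, w   [neg-or-rule on 15]
17. not q, w   [neg-or-rule on 15]
Accessibility: uRu, uRv, uRw, uRx, vRu, vRv, vRw, vRx, wRu, wRv, wRw, wRx, xRu, xRv, xRw, xRx
Branch closes: q and not q both at w.
Every branch of the negation's tableau closes; the branch above is one of them.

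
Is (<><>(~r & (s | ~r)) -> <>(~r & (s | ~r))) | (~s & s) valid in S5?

Tableau for the negation ~((<><>(~r & (s | ~r)) -> <>(~r & (s | ~r))) | (~s & s)):
1. ~((<><>(~r & (s | ~r)) -> <>(~r & (s | ~r))) | (~s & s)), w0
2. ~(<><>(~r & (s | ~r)) -> <>(~r & (s | ~r))), w0
3. ~(~s & s), w0
4. <><>(~r & (s | ~r)), w0
5. ~<>(~r & (s | ~r)), w0
6. ~(~r & (s | ~r)), w0
7. ~s, w0
8. ~(s | ~r), w0
9. r, w0
10. <>(~r & (s | ~r)), w1
11. ~(~r & (s | ~r)), w1
12. ~(s | ~r), w1
13. ~s, w1
14. r, w1
15. ~r & (s | ~r), w2
16. ~r, w2
17. s | ~r, w2
18. ~(~r & (s | ~r)), w2
19. ~(s | ~r), w2
20. ~s, w2
21. r, w2
Accessibility: w0Rw0, w0Rw1, w0Rw2, w1Rw0, w1Rw1, w1Rw2, w2Rw0, w2Rw1, w2Rw2
Branch closes: r and ~r both at w2.
All branches of the negation close; one closing branch shown above.

Yes, valid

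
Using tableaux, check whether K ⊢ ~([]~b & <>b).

Yes, valid

Tableau for the negation []~b & <>b:
1. []~b & <>b, u
2. []~b, u
3. <>b, u
4. b, v
5. ~b, v
Accessibility: uRv
Branch closes: b and ~b both at v.
All branches of the negation close; one closing branch shown above.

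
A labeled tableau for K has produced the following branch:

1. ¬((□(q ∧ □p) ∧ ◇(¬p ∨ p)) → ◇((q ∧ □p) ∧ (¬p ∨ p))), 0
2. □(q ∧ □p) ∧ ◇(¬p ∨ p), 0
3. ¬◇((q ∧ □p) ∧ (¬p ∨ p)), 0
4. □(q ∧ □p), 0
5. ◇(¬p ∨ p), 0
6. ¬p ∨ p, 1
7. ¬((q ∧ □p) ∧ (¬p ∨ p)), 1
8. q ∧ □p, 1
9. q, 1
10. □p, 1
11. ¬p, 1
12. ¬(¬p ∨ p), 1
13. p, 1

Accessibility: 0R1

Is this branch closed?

Closed

Both p and ¬p appear at 1.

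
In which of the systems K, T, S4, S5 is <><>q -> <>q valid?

S4, S5

T-tableau for the negation ~(<><>q -> <>q):
1. ~(<><>q -> <>q), w0
2. <><>q, w0
3. ~<>q, w0
4. ~q, w0
5. <>q, w1
6. ~q, w1
7. q, w2
Accessibility: w0Rw0, w0Rw1, w1Rw1, w1Rw2, w2Rw2
Complete open branch: countermodel on a T-frame, so not valid in T, nor in K (the same frame is also a K-frame).
S4-tableau for the negation ~(<><>q -> <>q):
1. ~(<><>q -> <>q), w0
2. <><>q, w0
3. ~<>q, w0
4. ~q, w0
5. <>q, w1
6. ~q, w1
7. q, w2
8. ~q, w2
Accessibility: w0Rw0, w0Rw1, w0Rw2, w1Rw1, w1Rw2, w2Rw2
Branch closes: q and ~q both at w2.
Every branch closes (one shown): valid in S4, hence also in S5 (every theorem of S4 is a theorem of S5).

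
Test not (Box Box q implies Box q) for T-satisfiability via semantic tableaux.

1. not (Box Box q implies Box q), u
2. Box Box q, u
3. not Box q, u
4. Box q, u
5. q, u
6. not q, v
7. Box q, v
8. q, v
Accessibility: uRu, uRv, vRv
Branch closes: q and not q both at v.
Every branch closes; the branch above is one of them.

No, unsatisfiable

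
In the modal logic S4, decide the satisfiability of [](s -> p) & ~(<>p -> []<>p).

1. [](s -> p) & ~(<>p -> []<>p), u
2. [](s -> p), u
3. ~(<>p -> []<>p), u
4. <>p, u
5. ~[]<>p, u
6. s -> p, u
7. p, u
8. p, v
9. s -> p, v
10. ~<>p, w
11. s -> p, w
12. ~p, w
13. ~s, w
Accessibility: uRu, uRv, uRw, vRv, wRw

Satisfiable (open branch found)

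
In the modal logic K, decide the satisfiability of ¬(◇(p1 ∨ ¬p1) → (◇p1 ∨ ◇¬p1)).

Unsatisfiable (every branch closes)

1. ¬(◇(p1 ∨ ¬p1) → (◇p1 ∨ ◇¬p1)), u
2. ◇(p1 ∨ ¬p1), u
3. ¬(◇p1 ∨ ◇¬p1), u
4. ¬◇p1, u
5. ¬◇¬p1, u
6. p1 ∨ ¬p1, v
7. ¬p1, v
8. p1, v
Accessibility: uRv
Branch closes: p1 and ¬p1 both at v.
(One branch shown.) All branches close.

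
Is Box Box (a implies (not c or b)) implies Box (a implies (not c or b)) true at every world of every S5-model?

Tableau for the negation not (Box Box (a implies (not c or b)) implies Box (a implies (not c or b))):
1. not (Box Box (a implies (not c or b)) implies Box (a implies (not c or b))), w0
2. Box Box (a implies (not c or b)), w0   [neg-implies-rule on 1]
3. not Box (a implies (not c or b)), w0   [neg-implies-rule on 1]
4. Box (a implies (not c or b)), w0   [Box-rule on 2 via w0Rw0]
5. a implies (not c or b), w0   [Box-rule on 4 via w0Rw0]
6. not c or b, w0   [implies-rule on 5 (branches; this branch)]
7. b, w0   [or-rule on 6 (branches; this branch)]
8. not (a implies (not c or b)), w1   [neg-Box-rule on 3: fresh world w1, w0Rw1]
9. a, w1   [neg-implies-rule on 8]
10. not (not c or b), w1   [neg-implies-rule on 8]
11. c, w1   [neg-or-rule on 10]
12. not b, w1   [neg-or-rule on 10]
13. Box (a implies (not c or b)), w1   [Box-rule on 2 via w0Rw1]
14. a implies (not c or b), w1   [Box-rule on 4 via w0Rw1]
15. not c or b, w1   [implies-rule on 14 (branches; this branch)]
16. b, w1   [or-rule on 15 (branches; this branch)]
Accessibility: w0Rw0, w0Rw1, w1Rw0, w1Rw1
Branch closes: b and not b both at w1.
All branches of the negation close; one closing branch shown above.

Valid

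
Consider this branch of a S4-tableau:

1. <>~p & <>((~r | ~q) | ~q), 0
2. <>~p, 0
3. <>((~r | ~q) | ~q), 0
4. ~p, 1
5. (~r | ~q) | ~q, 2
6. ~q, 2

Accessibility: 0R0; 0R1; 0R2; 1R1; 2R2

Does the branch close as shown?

Not closed

No world carries both an atom and its negation.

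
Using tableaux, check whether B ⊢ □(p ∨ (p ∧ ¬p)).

Not valid

Tableau for the negation ¬□(p ∨ (p ∧ ¬p)):
1. ¬□(p ∨ (p ∧ ¬p)), u
2. ¬(p ∨ (p ∧ ¬p)), v
3. ¬p, v
4. ¬(p ∧ ¬p), v
Accessibility: uRu, uRv, vRu, vRv
The negation has an open branch (countermodel exists).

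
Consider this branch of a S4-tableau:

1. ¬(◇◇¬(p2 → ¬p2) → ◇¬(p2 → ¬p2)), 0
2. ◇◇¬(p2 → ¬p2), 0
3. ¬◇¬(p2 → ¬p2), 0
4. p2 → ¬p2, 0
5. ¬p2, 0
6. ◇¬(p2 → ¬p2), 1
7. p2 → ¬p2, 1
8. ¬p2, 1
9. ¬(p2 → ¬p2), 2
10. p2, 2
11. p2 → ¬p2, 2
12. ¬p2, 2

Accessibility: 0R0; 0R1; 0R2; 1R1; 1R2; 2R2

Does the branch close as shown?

Yes, closed

Both p2 and ¬p2 appear at 2.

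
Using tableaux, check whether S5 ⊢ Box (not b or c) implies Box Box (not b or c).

Valid

Tableau for the negation not (Box (not b or c) implies Box Box (not b or c)):
1. not (Box (not b or c) implies Box Box (not b or c)), u
2. Box (not b or c), u
3. not Box Box (not b or c), u
4. not b or c, u
5. c, u
6. not Box (not b or c), v
7. not b or c, v
8. c, v
9. not (not b or c), w
10. b, w
11. not c, w
12. not b or c, w
13. c, w
Accessibility: uRu, uRv, uRw, vRu, vRv, vRw, wRu, wRv, wRw
Branch closes: c and not c both at w.
Every branch of the negation's tableau closes; the branch above is one of them.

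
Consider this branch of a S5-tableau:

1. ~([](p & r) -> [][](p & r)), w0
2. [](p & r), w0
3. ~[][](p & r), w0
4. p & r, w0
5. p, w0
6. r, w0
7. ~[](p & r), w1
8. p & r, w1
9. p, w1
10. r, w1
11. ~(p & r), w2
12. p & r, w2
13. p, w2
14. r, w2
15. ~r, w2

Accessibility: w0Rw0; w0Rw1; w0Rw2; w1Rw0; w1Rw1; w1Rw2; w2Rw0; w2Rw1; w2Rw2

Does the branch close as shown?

Closed

Both r and ~r appear at w2.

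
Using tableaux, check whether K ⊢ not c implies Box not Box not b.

Not valid

Tableau for the negation not (not c implies Box not Box not b):
1. not (not c implies Box not Box not b), w0
2. not c, w0   [neg-implies-rule on 1]
3. not Box not Box not b, w0   [neg-implies-rule on 1]
4. Box not b, w1   [neg-Box-rule on 3: fresh world w1, w0Rw1]
Accessibility: w0Rw1
The negation has an open branch (countermodel exists).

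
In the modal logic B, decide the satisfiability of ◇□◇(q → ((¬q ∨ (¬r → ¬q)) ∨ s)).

1. ◇□◇(q → ((¬q ∨ (¬r → ¬q)) ∨ s)), 0
2. □◇(q → ((¬q ∨ (¬r → ¬q)) ∨ s)), 1
3. ◇(q → ((¬q ∨ (¬r → ¬q)) ∨ s)), 0
4. ◇(q → ((¬q ∨ (¬r → ¬q)) ∨ s)), 1
5. q → ((¬q ∨ (¬r → ¬q)) ∨ s), 2
6. (¬q ∨ (¬r → ¬q)) ∨ s, 2
7. s, 2
8. q → ((¬q ∨ (¬r → ¬q)) ∨ s), 3
9. ◇(q → ((¬q ∨ (¬r → ¬q)) ∨ s)), 3
10. (¬q ∨ (¬r → ¬q)) ∨ s, 3
11. s, 3
12. q → ((¬q ∨ (¬r → ¬q)) ∨ s), 4
13. (¬q ∨ (¬r → ¬q)) ∨ s, 4
14. s, 4
Accessibility: 0R0, 0R1, 0R2, 1R0, 1R1, 1R3, 2R0, 2R2, 3R1, 3R3, 3R4, 4R3, 4R4

Satisfiable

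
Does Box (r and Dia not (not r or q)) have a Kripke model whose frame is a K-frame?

1. Box (r and Dia not (not r or q)), u

Yes, satisfiable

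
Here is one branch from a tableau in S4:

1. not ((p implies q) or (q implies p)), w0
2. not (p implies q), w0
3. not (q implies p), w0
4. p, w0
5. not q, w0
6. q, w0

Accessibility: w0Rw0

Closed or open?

Both q and not q appear at w0.

Closed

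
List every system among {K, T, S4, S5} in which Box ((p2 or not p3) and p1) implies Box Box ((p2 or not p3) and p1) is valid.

S4, S5

S4-tableau for the negation not (Box ((p2 or not p3) and p1) implies Box Box ((p2 or not p3) and p1)):
1. not (Box ((p2 or not p3) and p1) implies Box Box ((p2 or not p3) and p1)), u
2. Box ((p2 or not p3) and p1), u   [neg-implies-rule on 1]
3. not Box Box ((p2 or not p3) and p1), u   [neg-implies-rule on 1]
4. (p2 or not p3) and p1, u   [Box-rule on 2 via uRu]
5. p2 or not p3, u   [and-rule on 4]
6. p1, u   [and-rule on 4]
7. not p3, u   [or-rule on 5 (branches; this branch)]
8. not Box ((p2 or not p3) and p1), v   [neg-Box-rule on 3: fresh world v, uRv]
9. (p2 or not p3) and p1, v   [Box-rule on 2 via uRv]
10. p2 or not p3, v   [and-rule on 9]
11. p1, v   [and-rule on 9]
12. not p3, v   [or-rule on 10 (branches; this branch)]
13. not ((p2 or not p3) and p1), w   [neg-Box-rule on 8: fresh world w, vRw]
14. (p2 or not p3) and p1, w   [Box-rule on 2 via uRw]
15. p2 or not p3, w   [and-rule on 14]
16. p1, w   [and-rule on 14]
17. not (p2 or not p3), w   [neg-and-rule on 13 (branches; this branch)]
18. not p2, w   [neg-or-rule on 17]
19. p3, w   [neg-or-rule on 17]
20. not p3, w   [or-rule on 15 (branches; this branch)]
Accessibility: uRu, uRv, uRw, vRv, vRw, wRw
Branch closes: p3 and not p3 both at w.
Every branch closes (one shown): valid in S4, hence also in S5 (every theorem of S4 is a theorem of S5).
T-tableau for the negation not (Box ((p2 or not p3) and p1) implies Box Box ((p2 or not p3) and p1)):
1. not (Box ((p2 or not p3) and p1) implies Box Box ((p2 or not p3) and p1)), u
2. Box ((p2 or not p3) and p1), u   [neg-implies-rule on 1]
3. not Box Box ((p2 or not p3) and p1), u   [neg-implies-rule on 1]
4. (p2 or not p3) and p1, u   [Box-rule on 2 via uRu]
5. p2 or not p3, u   [and-rule on 4]
6. p1, u   [and-rule on 4]
7. not p3, u   [or-rule on 5 (branches; this branch)]
8. not Box ((p2 or not p3) and p1), v   [neg-Box-rule on 3: fresh world v, uRv]
9. (p2 or not p3) and p1, v   [Box-rule on 2 via uRv]
10. p2 or not p3, v   [and-rule on 9]
11. p1, v   [and-rule on 9]
12. not p3, v   [or-rule on 10 (branches; this branch)]
13. not ((p2 or not p3) and p1), w   [neg-Box-rule on 8: fresh world w, vRw]
14. not p1, w   [neg-and-rule on 13 (branches; this branch)]
Accessibility: uRu, uRv, vRv, vRw, wRw
Complete open branch: countermodel on a T-frame, so not valid in T, nor in K (the same frame is also a K-frame).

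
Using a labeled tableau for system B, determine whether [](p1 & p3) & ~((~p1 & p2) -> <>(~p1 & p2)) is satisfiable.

Unsatisfiable

1. [](p1 & p3) & ~((~p1 & p2) -> <>(~p1 & p2)), 0
2. [](p1 & p3), 0
3. ~((~p1 & p2) -> <>(~p1 & p2)), 0
4. ~p1 & p2, 0
5. ~<>(~p1 & p2), 0
6. ~p1, 0
7. p2, 0
8. p1 & p3, 0
9. p1, 0
10. p3, 0
Accessibility: 0R0
Branch closes: p1 and ~p1 both at 0.
All branches of the tableau close; one closing branch shown above.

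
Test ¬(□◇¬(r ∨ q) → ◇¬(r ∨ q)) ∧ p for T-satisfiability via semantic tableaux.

No, unsatisfiable

1. ¬(□◇¬(r ∨ q) → ◇¬(r ∨ q)) ∧ p, 0
2. ¬(□◇¬(r ∨ q) → ◇¬(r ∨ q)), 0   [∧-rule on 1]
3. p, 0   [∧-rule on 1]
4. □◇¬(r ∨ q), 0   [¬→-rule on 2]
5. ¬◇¬(r ∨ q), 0   [¬→-rule on 2]
6. ◇¬(r ∨ q), 0   [□-rule on 4 via 0R0]
7. r ∨ q, 0   [¬◇-rule on 5 via 0R0]
8. q, 0   [∨-rule on 7 (branches; this branch)]
9. ¬(r ∨ q), 1   [◇-rule on 6: fresh world 1, 0R1]
10. ¬r, 1   [¬∨-rule on 9]
11. ¬q, 1   [¬∨-rule on 9]
12. ◇¬(r ∨ q), 1   [□-rule on 4 via 0R1]
13. r ∨ q, 1   [¬◇-rule on 5 via 0R1]
14. q, 1   [∨-rule on 13 (branches; this branch)]
Accessibility: 0R0, 0R1, 1R1
Branch closes: q and ¬q both at 1.
Every branch closes; the branch above is one of them.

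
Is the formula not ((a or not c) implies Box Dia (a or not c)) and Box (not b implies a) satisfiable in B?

Unsatisfiable

1. not ((a or not c) implies Box Dia (a or not c)) and Box (not b implies a), u
2. not ((a or not c) implies Box Dia (a or not c)), u
3. Box (not b implies a), u
4. a or not c, u
5. not Box Dia (a or not c), u
6. not b implies a, u
7. not c, u
8. a, u
9. not Dia (a or not c), v
10. not b implies a, v
11. not (a or not c), u
12. not a, u
13. c, u
Accessibility: uRu, uRv, vRu, vRv
Branch closes: a and not a both at u.
(One branch shown.) All branches close.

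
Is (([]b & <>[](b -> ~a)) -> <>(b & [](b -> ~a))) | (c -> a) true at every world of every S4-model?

Yes, valid

Tableau for the negation ~((([]b & <>[](b -> ~a)) -> <>(b & [](b -> ~a))) | (c -> a)):
1. ~((([]b & <>[](b -> ~a)) -> <>(b & [](b -> ~a))) | (c -> a)), w0
2. ~(([]b & <>[](b -> ~a)) -> <>(b & [](b -> ~a))), w0
3. ~(c -> a), w0
4. []b & <>[](b -> ~a), w0
5. ~<>(b & [](b -> ~a)), w0
6. c, w0
7. ~a, w0
8. []b, w0
9. <>[](b -> ~a), w0
10. ~(b & [](b -> ~a)), w0
11. b, w0
12. ~[](b -> ~a), w0
13. [](b -> ~a), w1
14. ~(b & [](b -> ~a)), w1
15. b, w1
16. b -> ~a, w1
17. ~[](b -> ~a), w1
18. ~a, w1
19. ~(b -> ~a), w2
20. b, w2
21. a, w2
22. ~(b & [](b -> ~a)), w2
23. ~[](b -> ~a), w2
24. ~(b -> ~a), w3
25. b, w3
26. a, w3
27. ~(b & [](b -> ~a)), w3
28. b -> ~a, w3
29. ~[](b -> ~a), w3
30. ~a, w3
Accessibility: w0Rw0, w0Rw1, w0Rw2, w0Rw3, w1Rw1, w1Rw3, w2Rw2, w3Rw3
Branch closes: a and ~a both at w3.
Every branch of the negation's tableau closes; the branch above is one of them.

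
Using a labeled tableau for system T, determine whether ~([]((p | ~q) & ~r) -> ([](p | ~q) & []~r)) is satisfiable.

Unsatisfiable

1. ~([]((p | ~q) & ~r) -> ([](p | ~q) & []~r)), 0
2. []((p | ~q) & ~r), 0
3. ~([](p | ~q) & []~r), 0
4. (p | ~q) & ~r, 0
5. p | ~q, 0
6. ~r, 0
7. ~[](p | ~q), 0
8. ~q, 0
9. ~(p | ~q), 1
10. ~p, 1
11. q, 1
12. (p | ~q) & ~r, 1
13. p | ~q, 1
14. ~r, 1
15. ~q, 1
Accessibility: 0R0, 0R1, 1R1
Branch closes: q and ~q both at 1.
All branches of the tableau close; one closing branch shown above.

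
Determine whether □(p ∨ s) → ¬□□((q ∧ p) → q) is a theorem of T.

Tableau for the negation ¬(□(p ∨ s) → ¬□□((q ∧ p) → q)):
1. ¬(□(p ∨ s) → ¬□□((q ∧ p) → q)), u
2. □(p ∨ s), u
3. □□((q ∧ p) → q), u
4. p ∨ s, u
5. □((q ∧ p) → q), u
6. (q ∧ p) → q, u
7. s, u
8. q, u
Accessibility: uRu
The negation has an open branch (countermodel exists).

No, not valid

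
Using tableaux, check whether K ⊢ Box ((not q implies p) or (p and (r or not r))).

Not valid

Tableau for the negation not Box ((not q implies p) or (p and (r or not r))):
1. not Box ((not q implies p) or (p and (r or not r))), w0
2. not ((not q implies p) or (p and (r or not r))), w1
3. not (not q implies p), w1
4. not (p and (r or not r)), w1
5. not q, w1
6. not p, w1
Accessibility: w0Rw1
The negation has an open branch (countermodel exists).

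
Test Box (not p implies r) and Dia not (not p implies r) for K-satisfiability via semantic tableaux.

1. Box (not p implies r) and Dia not (not p implies r), u
2. Box (not p implies r), u   [and-rule on 1]
3. Dia not (not p implies r), u   [and-rule on 1]
4. not (not p implies r), v   [Dia-rule on 3: fresh world v, uRv]
5. not p, v   [neg-implies-rule on 4]
6. not r, v   [neg-implies-rule on 4]
7. not p implies r, v   [Box-rule on 2 via uRv]
8. r, v   [implies-rule on 7 (branches; this branch)]
Accessibility: uRv
Branch closes: r and not r both at v.
All branches of the tableau close; one closing branch shown above.

No, unsatisfiable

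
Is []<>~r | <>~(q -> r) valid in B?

Tableau for the negation ~([]<>~r | <>~(q -> r)):
1. ~([]<>~r | <>~(q -> r)), w0
2. ~[]<>~r, w0
3. ~<>~(q -> r), w0
4. q -> r, w0
5. r, w0
6. ~<>~r, w1
7. q -> r, w1
8. r, w1
Accessibility: w0Rw0, w0Rw1, w1Rw0, w1Rw1
The negation has an open branch (countermodel exists).

Not valid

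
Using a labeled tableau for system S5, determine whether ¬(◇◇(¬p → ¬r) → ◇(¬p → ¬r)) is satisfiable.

Unsatisfiable (every branch closes)

1. ¬(◇◇(¬p → ¬r) → ◇(¬p → ¬r)), 0
2. ◇◇(¬p → ¬r), 0   [¬→-rule on 1]
3. ¬◇(¬p → ¬r), 0   [¬→-rule on 1]
4. ¬(¬p → ¬r), 0   [¬◇-rule on 3 via 0R0]
5. ¬p, 0   [¬→-rule on 4]
6. r, 0   [¬→-rule on 4]
7. ◇(¬p → ¬r), 1   [◇-rule on 2: fresh world 1, 0R1]
8. ¬(¬p → ¬r), 1   [¬◇-rule on 3 via 0R1]
9. ¬p, 1   [¬→-rule on 8]
10. r, 1   [¬→-rule on 8]
11. ¬p → ¬r, 2   [◇-rule on 7: fresh world 2, 1R2]
12. ¬(¬p → ¬r), 2   [¬◇-rule on 3 via 0R2]
13. ¬p, 2   [¬→-rule on 12]
14. r, 2   [¬→-rule on 12]
15. ¬r, 2   [→-rule on 11 (branches; this branch)]
Accessibility: 0R0, 0R1, 0R2, 1R0, 1R1, 1R2, 2R0, 2R1, 2R2
Branch closes: r and ¬r both at 2.
All branches of the tableau close; one closing branch shown above.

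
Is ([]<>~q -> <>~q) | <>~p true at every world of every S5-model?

Yes, valid

Tableau for the negation ~(([]<>~q -> <>~q) | <>~p):
1. ~(([]<>~q -> <>~q) | <>~p), 0
2. ~([]<>~q -> <>~q), 0   [~|-rule on 1]
3. ~<>~p, 0   [~|-rule on 1]
4. []<>~q, 0   [~->-rule on 2]
5. ~<>~q, 0   [~->-rule on 2]
6. p, 0   [~<>-rule on 3 via 0R0]
7. <>~q, 0   [[]-rule on 4 via 0R0]
8. q, 0   [~<>-rule on 5 via 0R0]
9. ~q, 1   [<>-rule on 7: fresh world 1, 0R1]
10. p, 1   [~<>-rule on 3 via 0R1]
11. <>~q, 1   [[]-rule on 4 via 0R1]
12. q, 1   [~<>-rule on 5 via 0R1]
Accessibility: 0R0, 0R1, 1R0, 1R1
Branch closes: q and ~q both at 1.
Every branch of the negation's tableau closes; the branch above is one of them.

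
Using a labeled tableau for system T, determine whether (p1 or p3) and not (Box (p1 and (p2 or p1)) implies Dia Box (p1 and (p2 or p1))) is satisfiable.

1. (p1 or p3) and not (Box (p1 and (p2 or p1)) implies Dia Box (p1 and (p2 or p1))), 0
2. p1 or p3, 0
3. not (Box (p1 and (p2 or p1)) implies Dia Box (p1 and (p2 or p1))), 0
4. Box (p1 and (p2 or p1)), 0
5. not Dia Box (p1 and (p2 or p1)), 0
6. p1 and (p2 or p1), 0
7. p1, 0
8. p2 or p1, 0
9. not Box (p1 and (p2 or p1)), 0
10. p3, 0
11. not (p1 and (p2 or p1)), 1
12. p1 and (p2 or p1), 1
13. p1, 1
14. p2 or p1, 1
15. not Box (p1 and (p2 or p1)), 1
16. not (p2 or p1), 1
17. not p2, 1
18. not p1, 1
Accessibility: 0R0, 0R1, 1R1
Branch closes: p1 and not p1 both at 1.
Every branch closes; the branch above is one of them.

Unsatisfiable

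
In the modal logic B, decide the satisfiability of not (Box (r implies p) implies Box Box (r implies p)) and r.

1. not (Box (r implies p) implies Box Box (r implies p)) and r, w0
2. not (Box (r implies p) implies Box Box (r implies p)), w0
3. r, w0
4. Box (r implies p), w0
5. not Box Box (r implies p), w0
6. r implies p, w0
7. p, w0
8. not Box (r implies p), w1
9. r implies p, w1
10. p, w1
11. not (r implies p), w2
12. r, w2
13. not p, w2
Accessibility: w0Rw0, w0Rw1, w1Rw0, w1Rw1, w1Rw2, w2Rw1, w2Rw2

Satisfiable (open branch found)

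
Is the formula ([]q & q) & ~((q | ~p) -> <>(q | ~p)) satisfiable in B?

Unsatisfiable (every branch closes)

1. ([]q & q) & ~((q | ~p) -> <>(q | ~p)), w0
2. []q & q, w0
3. ~((q | ~p) -> <>(q | ~p)), w0
4. []q, w0
5. q, w0
6. q | ~p, w0
7. ~<>(q | ~p), w0
8. ~(q | ~p), w0
9. ~q, w0
10. p, w0
Accessibility: w0Rw0
Branch closes: q and ~q both at w0.
Every branch closes; the branch above is one of them.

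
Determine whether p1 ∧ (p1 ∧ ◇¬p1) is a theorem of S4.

Not valid

Tableau for the negation ¬(p1 ∧ (p1 ∧ ◇¬p1)):
1. ¬(p1 ∧ (p1 ∧ ◇¬p1)), w0
2. ¬(p1 ∧ ◇¬p1), w0
3. ¬◇¬p1, w0
4. p1, w0
Accessibility: w0Rw0
The negation has an open branch (countermodel exists).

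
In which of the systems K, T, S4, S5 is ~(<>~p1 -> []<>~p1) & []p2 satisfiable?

K, T, S4

S5-tableau for the formula:
1. ~(<>~p1 -> []<>~p1) & []p2, w0
2. ~(<>~p1 -> []<>~p1), w0
3. []p2, w0
4. <>~p1, w0
5. ~[]<>~p1, w0
6. p2, w0
7. ~p1, w1
8. p2, w1
9. ~<>~p1, w2
10. p2, w2
11. p1, w0
12. p1, w1
Accessibility: w0Rw0, w0Rw1, w0Rw2, w1Rw0, w1Rw1, w1Rw2, w2Rw0, w2Rw1, w2Rw2
Branch closes: p1 and ~p1 both at w1.
Every branch closes (one shown): unsatisfiable in S5.
S4-tableau for the formula:
1. ~(<>~p1 -> []<>~p1) & []p2, w0
2. ~(<>~p1 -> []<>~p1), w0
3. []p2, w0
4. <>~p1, w0
5. ~[]<>~p1, w0
6. p2, w0
7. ~p1, w1
8. p2, w1
9. ~<>~p1, w2
10. p2, w2
11. p1, w2
Accessibility: w0Rw0, w0Rw1, w0Rw2, w1Rw1, w2Rw2
Complete open branch: satisfiable in S4, hence also in K, T (this S4-model is also a K-model and a T-model).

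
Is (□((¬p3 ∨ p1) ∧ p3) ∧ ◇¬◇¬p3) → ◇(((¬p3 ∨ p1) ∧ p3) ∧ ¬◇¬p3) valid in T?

Tableau for the negation ¬((□((¬p3 ∨ p1) ∧ p3) ∧ ◇¬◇¬p3) → ◇(((¬p3 ∨ p1) ∧ p3) ∧ ¬◇¬p3)):
1. ¬((□((¬p3 ∨ p1) ∧ p3) ∧ ◇¬◇¬p3) → ◇(((¬p3 ∨ p1) ∧ p3) ∧ ¬◇¬p3)), u
2. □((¬p3 ∨ p1) ∧ p3) ∧ ◇¬◇¬p3, u
3. ¬◇(((¬p3 ∨ p1) ∧ p3) ∧ ¬◇¬p3), u
4. □((¬p3 ∨ p1) ∧ p3), u
5. ◇¬◇¬p3, u
6. ¬(((¬p3 ∨ p1) ∧ p3) ∧ ¬◇¬p3), u
7. (¬p3 ∨ p1) ∧ p3, u
8. ¬p3 ∨ p1, u
9. p3, u
10. ◇¬p3, u
11. p1, u
12. ¬◇¬p3, v
13. ¬(((¬p3 ∨ p1) ∧ p3) ∧ ¬◇¬p3), v
14. (¬p3 ∨ p1) ∧ p3, v
15. ¬p3 ∨ p1, v
16. p3, v
17. ◇¬p3, v
18. p1, v
19. ¬p3, w
20. ¬(((¬p3 ∨ p1) ∧ p3) ∧ ¬◇¬p3), w
21. (¬p3 ∨ p1) ∧ p3, w
22. ¬p3 ∨ p1, w
23. p3, w
Accessibility: uRu, uRv, uRw, vRv, wRw
Branch closes: p3 and ¬p3 both at w.
All branches of the negation close; one closing branch shown above.

Yes, valid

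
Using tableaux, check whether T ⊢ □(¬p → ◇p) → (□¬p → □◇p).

Valid

Tableau for the negation ¬(□(¬p → ◇p) → (□¬p → □◇p)):
1. ¬(□(¬p → ◇p) → (□¬p → □◇p)), w0
2. □(¬p → ◇p), w0   [¬→-rule on 1]
3. ¬(□¬p → □◇p), w0   [¬→-rule on 1]
4. □¬p, w0   [¬→-rule on 3]
5. ¬□◇p, w0   [¬→-rule on 3]
6. ¬p → ◇p, w0   [□-rule on 2 via w0Rw0]
7. ¬p, w0   [□-rule on 4 via w0Rw0]
8. ◇p, w0   [→-rule on 6 (branches; this branch)]
9. ¬◇p, w1   [¬□-rule on 5: fresh world w1, w0Rw1]
10. ¬p → ◇p, w1   [□-rule on 2 via w0Rw1]
11. ¬p, w1   [□-rule on 4 via w0Rw1]
12. ◇p, w1   [→-rule on 10 (branches; this branch)]
13. p, w2   [◇-rule on 8: fresh world w2, w0Rw2]
14. ¬p → ◇p, w2   [□-rule on 2 via w0Rw2]
15. ¬p, w2   [□-rule on 4 via w0Rw2]
Accessibility: w0Rw0, w0Rw1, w0Rw2, w1Rw1, w2Rw2
Branch closes: p and ¬p both at w2.
Every branch of the negation's tableau closes; the branch above is one of them.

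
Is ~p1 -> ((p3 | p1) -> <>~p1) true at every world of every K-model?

Tableau for the negation ~(~p1 -> ((p3 | p1) -> <>~p1)):
1. ~(~p1 -> ((p3 | p1) -> <>~p1)), 0
2. ~p1, 0
3. ~((p3 | p1) -> <>~p1), 0
4. p3 | p1, 0
5. ~<>~p1, 0
6. p3, 0
The negation has an open branch (countermodel exists).

Invalid (countermodel exists)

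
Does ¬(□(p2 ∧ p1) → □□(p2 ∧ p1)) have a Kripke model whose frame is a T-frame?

1. ¬(□(p2 ∧ p1) → □□(p2 ∧ p1)), w0
2. □(p2 ∧ p1), w0
3. ¬□□(p2 ∧ p1), w0
4. p2 ∧ p1, w0
5. p2, w0
6. p1, w0
7. ¬□(p2 ∧ p1), w1
8. p2 ∧ p1, w1
9. p2, w1
10. p1, w1
11. ¬(p2 ∧ p1), w2
12. ¬p1, w2
Accessibility: w0Rw0, w0Rw1, w1Rw1, w1Rw2, w2Rw2

Yes, satisfiable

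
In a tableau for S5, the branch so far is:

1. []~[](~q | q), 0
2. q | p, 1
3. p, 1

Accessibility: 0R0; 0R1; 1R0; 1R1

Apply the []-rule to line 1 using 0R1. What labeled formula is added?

~[](~q | q), 1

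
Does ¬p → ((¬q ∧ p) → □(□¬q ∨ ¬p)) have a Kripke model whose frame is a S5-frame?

Satisfiable (open branch found)

1. ¬p → ((¬q ∧ p) → □(□¬q ∨ ¬p)), w0
2. (¬q ∧ p) → □(□¬q ∨ ¬p), w0
3. □(□¬q ∨ ¬p), w0
4. □¬q ∨ ¬p, w0
5. ¬p, w0
Accessibility: w0Rw0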